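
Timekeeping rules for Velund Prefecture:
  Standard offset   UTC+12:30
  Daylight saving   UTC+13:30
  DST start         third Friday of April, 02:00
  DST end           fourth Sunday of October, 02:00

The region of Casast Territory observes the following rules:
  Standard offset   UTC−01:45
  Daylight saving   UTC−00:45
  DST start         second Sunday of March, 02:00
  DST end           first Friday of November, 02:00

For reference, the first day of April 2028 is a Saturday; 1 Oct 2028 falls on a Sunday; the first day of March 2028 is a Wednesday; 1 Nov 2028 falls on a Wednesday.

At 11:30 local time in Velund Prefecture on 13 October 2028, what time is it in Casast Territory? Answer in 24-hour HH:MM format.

1 April 2028 is a Saturday, so the first Friday is April 7 and the third is April 21.
1 October 2028 is a Sunday, so the first Sunday is October 1 and the fourth is October 22.
13 October 2028 falls between 21 April and 22 October, so daylight saving is in effect and Velund Prefecture is at UTC+13:30.
11:30 Velund Prefecture − 13h30m = 22:00 UTC (rolling into the previous day, 12 October 2028).
1 March 2028 is a Wednesday, so the first Sunday is March 5 and the second is March 12.
1 November 2028 is a Wednesday, so the first Friday is November 3.
At the standard offset (UTC−01:45), 22:00 UTC − 1h45m = 20:15 Casast Territory standard time.
The standard-time date in Casast Territory, 12 October 2028, falls between 12 March and 3 November, so daylight saving is in effect and Casast Territory is at UTC−00:45.
22:00 UTC − 0h45m = 21:15 Casast Territory.

21:15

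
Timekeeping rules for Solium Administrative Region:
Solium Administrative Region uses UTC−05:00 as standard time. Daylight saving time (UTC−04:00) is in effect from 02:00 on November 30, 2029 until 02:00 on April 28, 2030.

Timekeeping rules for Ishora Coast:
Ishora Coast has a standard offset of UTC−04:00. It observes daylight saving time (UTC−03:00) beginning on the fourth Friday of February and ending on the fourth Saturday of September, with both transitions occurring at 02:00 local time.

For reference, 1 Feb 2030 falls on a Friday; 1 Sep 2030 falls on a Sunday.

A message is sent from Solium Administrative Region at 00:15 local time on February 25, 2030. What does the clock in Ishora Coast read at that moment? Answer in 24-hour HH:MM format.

February 25, 2030 lies within the daylight-saving period (30 November 2029 – 28 April 2030), so Solium Administrative Region is on daylight time, UTC−04:00.
00:15 Solium Administrative Region + 4h = 04:15 UTC.
1 February 2030 is a Friday, so the first Friday is February 1 and the fourth is February 22.
1 September 2030 is a Sunday, so the first Saturday is September 7 and the fourth is September 28.
At the standard offset (UTC−04:00), 04:15 UTC − 4h = 00:15 Ishora Coast standard time.
The standard-time date in Ishora Coast, February 25, 2030, lies within the daylight-saving period (22 February – 28 September), so Ishora Coast is on daylight time, UTC−03:00.
04:15 UTC − 3h = 01:15 Ishora Coast.

01:15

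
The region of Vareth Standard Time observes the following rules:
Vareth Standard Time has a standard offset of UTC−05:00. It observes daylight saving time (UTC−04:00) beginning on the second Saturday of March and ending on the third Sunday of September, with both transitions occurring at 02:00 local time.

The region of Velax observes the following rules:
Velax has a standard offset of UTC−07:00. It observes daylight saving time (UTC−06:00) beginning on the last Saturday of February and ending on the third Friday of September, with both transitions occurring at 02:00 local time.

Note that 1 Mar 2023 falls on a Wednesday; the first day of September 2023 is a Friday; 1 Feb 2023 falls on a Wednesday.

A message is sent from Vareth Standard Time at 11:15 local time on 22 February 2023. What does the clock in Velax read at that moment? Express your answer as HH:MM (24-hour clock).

09:15

1 March 2023 is a Wednesday, so the first Saturday is March 4 and the second is March 11.
1 September 2023 is a Friday, so the first Sunday is September 3 and the third is September 17.
22 February 2023 is outside the daylight-saving period (11 March – 17 September), so Vareth Standard Time is on standard time, UTC−05:00.
11:15 Vareth Standard Time + 5h = 16:15 UTC.
1 February 2023 is a Wednesday, so Saturdays fall on 4, 11, 18, 25; the last is February 25.
1 September 2023 is a Friday, so the first Friday is September 1 and the third is September 15.
At the standard offset (UTC−07:00), 16:15 UTC − 7h = 09:15 Velax standard time.
The standard-time date in Velax, 22 February 2023, is outside the daylight-saving period (25 February – 15 September), so Velax is on standard time, UTC−07:00.
16:15 UTC − 7h = 09:15 Velax.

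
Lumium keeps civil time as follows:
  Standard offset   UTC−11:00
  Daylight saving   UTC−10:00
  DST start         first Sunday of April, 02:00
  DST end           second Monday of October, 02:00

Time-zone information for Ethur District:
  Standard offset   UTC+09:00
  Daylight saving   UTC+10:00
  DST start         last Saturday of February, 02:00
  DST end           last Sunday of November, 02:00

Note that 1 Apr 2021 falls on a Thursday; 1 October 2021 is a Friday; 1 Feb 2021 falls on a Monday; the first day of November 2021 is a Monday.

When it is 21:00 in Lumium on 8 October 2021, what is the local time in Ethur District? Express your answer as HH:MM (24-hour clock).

17:00

1 April 2021 is a Thursday, so the first Sunday is April 4.
1 October 2021 is a Friday, so the first Monday is October 4 and the second is October 11.
8 October 2021 falls between 4 April and 11 October, so daylight saving is in effect and Lumium is at UTC−10:00.
21:00 Lumium + 10h = 07:00 UTC (rolling into the next day, 9 October 2021).
1 February 2021 is a Monday, so Saturdays fall on 6, 13, 20, 27; the last is February 27.
1 November 2021 is a Monday, so Sundays fall on 7, 14, 21, 28; the last is November 28.
At the standard offset (UTC+09:00), 07:00 UTC + 9h = 16:00 Ethur District standard time.
The standard-time date in Ethur District, 9 October 2021, falls between 27 February and 28 November, so daylight saving is in effect and Ethur District is at UTC+10:00.
07:00 UTC + 10h = 17:00 Ethur District.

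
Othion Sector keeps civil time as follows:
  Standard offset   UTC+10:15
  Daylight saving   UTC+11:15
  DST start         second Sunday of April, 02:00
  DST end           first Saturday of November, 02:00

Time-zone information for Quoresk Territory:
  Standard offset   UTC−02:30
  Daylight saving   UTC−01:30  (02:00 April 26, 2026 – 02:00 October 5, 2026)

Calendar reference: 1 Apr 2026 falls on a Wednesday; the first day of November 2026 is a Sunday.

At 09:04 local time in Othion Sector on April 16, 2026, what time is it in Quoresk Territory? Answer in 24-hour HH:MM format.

19:19

1 April 2026 is a Wednesday, so the first Sunday is April 5 and the second is April 12.
1 November 2026 is a Sunday, so the first Saturday is November 7.
Daylight saving runs 12 April – 7 November; April 16, 2026 is inside that window, so Othion Sector is at UTC+11:15.
09:04 Othion Sector − 11h15m = 21:49 UTC (rolling into the previous day, 15 April 2026).
At the standard offset (UTC−02:30), 21:49 UTC − 2h30m = 19:19 Quoresk Territory standard time.
The standard-time date in Quoresk Territory, April 15, 2026, does not fall between 26 April and 5 October, so daylight saving is not in effect and Quoresk Territory is at UTC−02:30.
21:49 UTC − 2h30m = 19:19 Quoresk Territory.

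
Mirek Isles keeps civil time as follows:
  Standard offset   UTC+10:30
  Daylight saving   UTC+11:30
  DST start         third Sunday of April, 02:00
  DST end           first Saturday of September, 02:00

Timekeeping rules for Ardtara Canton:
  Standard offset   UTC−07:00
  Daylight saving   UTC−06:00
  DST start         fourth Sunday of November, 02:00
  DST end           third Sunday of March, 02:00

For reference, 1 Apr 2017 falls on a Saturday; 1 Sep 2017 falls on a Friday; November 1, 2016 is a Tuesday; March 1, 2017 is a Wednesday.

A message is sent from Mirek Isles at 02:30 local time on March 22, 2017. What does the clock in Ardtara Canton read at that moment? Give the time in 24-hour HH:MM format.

1 April 2017 is a Saturday, so the first Sunday is April 2 and the third is April 16.
1 September 2017 is a Friday, so the first Saturday is September 2.
Daylight saving runs 16 April – 2 September; March 22, 2017 is outside that window, so Mirek Isles is on standard time at UTC+10:30.
02:30 Mirek Isles − 10h30m = 16:00 UTC (rolling into the previous day, 21 March 2017).
1 November 2016 is a Tuesday, so the first Sunday is November 6 and the fourth is November 27.
1 March 2017 is a Wednesday, so the first Sunday is March 5 and the third is March 19.
At the standard offset (UTC−07:00), 16:00 UTC − 7h = 09:00 Ardtara Canton standard time.
The standard-time date in Ardtara Canton, March 21, 2017, does not fall between 27 November 2016 and 19 March 2017, so daylight saving is not in effect and Ardtara Canton is at UTC−07:00.
16:00 UTC − 7h = 09:00 Ardtara Canton.

09:00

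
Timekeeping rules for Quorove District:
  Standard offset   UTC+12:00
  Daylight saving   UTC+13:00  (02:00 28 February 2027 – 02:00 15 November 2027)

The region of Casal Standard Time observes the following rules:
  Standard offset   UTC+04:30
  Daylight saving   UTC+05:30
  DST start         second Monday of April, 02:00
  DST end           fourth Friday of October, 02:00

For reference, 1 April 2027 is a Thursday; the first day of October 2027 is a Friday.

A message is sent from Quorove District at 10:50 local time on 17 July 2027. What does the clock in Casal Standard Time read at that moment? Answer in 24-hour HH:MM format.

03:20

Daylight saving runs 28 February – 15 November; 17 July 2027 is inside that window, so Quorove District is at UTC+13:00.
10:50 Quorove District − 13h = 21:50 UTC (rolling into the previous day, 16 July 2027).
1 April 2027 is a Thursday, so the first Monday is April 5 and the second is April 12.
1 October 2027 is a Friday, so the first Friday is October 1 and the fourth is October 22.
At the standard offset (UTC+04:30), 21:50 UTC + 4h30m = 02:20 Casal Standard Time standard time (rolling into the next day, 17 July 2027).
The standard-time date in Casal Standard Time, 17 July 2027, falls between 12 April and 22 October, so daylight saving is in effect and Casal Standard Time is at UTC+05:30.
21:50 UTC + 5h30m = 03:20 Casal Standard Time (rolling into the next day, 17 July 2027).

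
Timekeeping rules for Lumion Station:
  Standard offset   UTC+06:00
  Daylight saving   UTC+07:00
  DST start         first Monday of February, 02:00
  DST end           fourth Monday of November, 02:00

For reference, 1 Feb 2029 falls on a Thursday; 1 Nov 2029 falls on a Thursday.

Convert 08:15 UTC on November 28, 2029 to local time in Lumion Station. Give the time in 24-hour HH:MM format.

14:15

1 February 2029 is a Thursday, so the first Monday is February 5.
1 November 2029 is a Thursday, so the first Monday is November 5 and the fourth is November 26.
At the standard offset (UTC+06:00), 08:15 UTC + 6h = 14:15 Lumion Station standard time.
The standard-time date in Lumion Station, November 28, 2029, does not fall between 5 February and 26 November, so daylight saving is not in effect and Lumion Station is at UTC+06:00.
08:15 UTC + 6h = 14:15 local.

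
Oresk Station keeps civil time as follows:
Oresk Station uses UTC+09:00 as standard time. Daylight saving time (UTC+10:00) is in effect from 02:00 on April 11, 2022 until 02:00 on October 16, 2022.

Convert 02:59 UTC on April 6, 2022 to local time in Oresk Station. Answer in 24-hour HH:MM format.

11:59

At the standard offset (UTC+09:00), 02:59 UTC + 9h = 11:59 Oresk Station standard time.
The standard-time date in Oresk Station, April 6, 2022, is outside the daylight-saving period (11 April – 16 October), so Oresk Station is on standard time, UTC+09:00.
02:59 UTC + 9h = 11:59 local.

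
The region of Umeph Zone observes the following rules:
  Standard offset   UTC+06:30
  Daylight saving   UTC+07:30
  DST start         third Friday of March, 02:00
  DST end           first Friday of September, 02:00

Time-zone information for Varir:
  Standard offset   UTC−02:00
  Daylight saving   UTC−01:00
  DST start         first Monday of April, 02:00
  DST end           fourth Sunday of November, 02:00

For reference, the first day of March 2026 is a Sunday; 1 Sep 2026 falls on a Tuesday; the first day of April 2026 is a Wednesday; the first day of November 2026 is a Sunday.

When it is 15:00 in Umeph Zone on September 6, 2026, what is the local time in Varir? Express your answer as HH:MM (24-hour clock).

07:30

1 March 2026 is a Sunday, so the first Friday is March 6 and the third is March 20.
1 September 2026 is a Tuesday, so the first Friday is September 4.
September 6, 2026 does not fall between 20 March and 4 September, so daylight saving is not in effect and Umeph Zone is at UTC+06:30.
15:00 Umeph Zone − 6h30m = 08:30 UTC.
1 April 2026 is a Wednesday, so the first Monday is April 6.
1 November 2026 is a Sunday, so the first Sunday is November 1 and the fourth is November 22.
At the standard offset (UTC−02:00), 08:30 UTC − 2h = 06:30 Varir standard time.
The standard-time date in Varir, September 6, 2026, falls between 6 April and 22 November, so daylight saving is in effect and Varir is at UTC−01:00.
08:30 UTC − 1h = 07:30 Varir.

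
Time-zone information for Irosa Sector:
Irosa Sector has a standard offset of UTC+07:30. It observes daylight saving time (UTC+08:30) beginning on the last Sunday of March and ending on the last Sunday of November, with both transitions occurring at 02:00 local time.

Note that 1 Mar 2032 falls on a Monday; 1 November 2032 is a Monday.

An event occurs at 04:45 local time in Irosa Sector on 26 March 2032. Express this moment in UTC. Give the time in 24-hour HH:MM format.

1 March 2032 is a Monday, so Sundays fall on 7, 14, 21, 28; the last is March 28.
1 November 2032 is a Monday, so Sundays fall on 7, 14, 21, 28; the last is November 28.
26 March 2032 is outside the daylight-saving period (28 March – 28 November), so Irosa Sector is on standard time, UTC+07:30.
04:45 local − 7h30m = 21:15 UTC (rolling into the previous day, 25 March 2032).

21:15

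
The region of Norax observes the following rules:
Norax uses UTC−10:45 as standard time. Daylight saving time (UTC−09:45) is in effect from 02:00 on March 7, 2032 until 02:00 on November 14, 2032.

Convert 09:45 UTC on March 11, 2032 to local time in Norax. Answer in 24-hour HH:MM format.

00:00

At the standard offset (UTC−10:45), 09:45 UTC − 10h45m = 23:00 Norax standard time (rolling into the previous day, 10 March 2032).
Daylight saving runs 7 March – 14 November; the standard-time date in Norax, March 10, 2032, is inside that window, so Norax is at UTC−09:45.
09:45 UTC − 9h45m = 00:00 local.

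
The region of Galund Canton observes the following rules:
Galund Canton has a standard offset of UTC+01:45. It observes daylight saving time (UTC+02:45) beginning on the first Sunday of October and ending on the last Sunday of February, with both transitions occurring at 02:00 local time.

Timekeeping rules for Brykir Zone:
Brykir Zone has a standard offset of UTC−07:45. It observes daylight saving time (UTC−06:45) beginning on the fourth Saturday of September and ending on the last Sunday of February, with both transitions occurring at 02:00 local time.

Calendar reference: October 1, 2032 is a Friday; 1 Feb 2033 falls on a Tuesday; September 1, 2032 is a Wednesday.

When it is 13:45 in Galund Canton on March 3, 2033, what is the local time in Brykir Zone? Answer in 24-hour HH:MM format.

04:15

1 October 2032 is a Friday, so the first Sunday is October 3.
1 February 2033 is a Tuesday, so Sundays fall on 6, 13, 20, 27; the last is February 27.
March 3, 2033 does not fall between 3 October 2032 and 27 February 2033, so daylight saving is not in effect and Galund Canton is at UTC+01:45.
13:45 Galund Canton − 1h45m = 12:00 UTC.
1 September 2032 is a Wednesday, so the first Saturday is September 4 and the fourth is September 25.
1 February 2033 is a Tuesday, so Sundays fall on 6, 13, 20, 27; the last is February 27.
At the standard offset (UTC−07:45), 12:00 UTC − 7h45m = 04:15 Brykir Zone standard time.
The standard-time date in Brykir Zone, March 3, 2033, is outside the daylight-saving period (25 September 2032 – 27 February 2033), so Brykir Zone is on standard time, UTC−07:45.
12:00 UTC − 7h45m = 04:15 Brykir Zone.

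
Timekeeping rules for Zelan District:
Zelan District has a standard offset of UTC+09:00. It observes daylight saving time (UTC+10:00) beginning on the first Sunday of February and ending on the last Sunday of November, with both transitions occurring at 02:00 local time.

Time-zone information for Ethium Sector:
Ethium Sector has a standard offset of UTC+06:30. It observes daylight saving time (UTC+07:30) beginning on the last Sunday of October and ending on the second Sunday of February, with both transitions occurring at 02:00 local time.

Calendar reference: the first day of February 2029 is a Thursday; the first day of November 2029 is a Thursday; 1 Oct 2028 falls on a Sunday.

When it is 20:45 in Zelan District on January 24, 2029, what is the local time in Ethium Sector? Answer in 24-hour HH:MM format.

1 February 2029 is a Thursday, so the first Sunday is February 4.
1 November 2029 is a Thursday, so Sundays fall on 4, 11, 18, 25; the last is November 25.
January 24, 2029 is outside the daylight-saving period (4 February – 25 November), so Zelan District is on standard time, UTC+09:00.
20:45 Zelan District − 9h = 11:45 UTC.
1 October 2028 is a Sunday, so Sundays fall on 1, 8, 15, 22, 29; the last is October 29.
1 February 2029 is a Thursday, so the first Sunday is February 4 and the second is February 11.
At the standard offset (UTC+06:30), 11:45 UTC + 6h30m = 18:15 Ethium Sector standard time.
The standard-time date in Ethium Sector, January 24, 2029, lies within the daylight-saving period (29 October 2028 – 11 February 2029), so Ethium Sector is on daylight time, UTC+07:30.
11:45 UTC + 7h30m = 19:15 Ethium Sector.

19:15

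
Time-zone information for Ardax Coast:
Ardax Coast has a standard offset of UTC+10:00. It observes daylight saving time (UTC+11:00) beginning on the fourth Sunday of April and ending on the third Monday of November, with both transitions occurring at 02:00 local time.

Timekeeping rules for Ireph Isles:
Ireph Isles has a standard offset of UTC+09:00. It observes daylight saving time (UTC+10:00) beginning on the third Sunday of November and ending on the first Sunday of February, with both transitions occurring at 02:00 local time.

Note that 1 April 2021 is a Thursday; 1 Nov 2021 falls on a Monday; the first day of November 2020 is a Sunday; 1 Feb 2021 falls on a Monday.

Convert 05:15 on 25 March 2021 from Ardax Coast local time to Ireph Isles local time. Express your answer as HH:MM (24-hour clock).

1 April 2021 is a Thursday, so the first Sunday is April 4 and the fourth is April 25.
1 November 2021 is a Monday, so the first Monday is November 1 and the third is November 15.
25 March 2021 does not fall between 25 April and 15 November, so daylight saving is not in effect and Ardax Coast is at UTC+10:00.
05:15 Ardax Coast − 10h = 19:15 UTC (rolling into the previous day, 24 March 2021).
1 November 2020 is a Sunday, so the first Sunday is November 1 and the third is November 15.
1 February 2021 is a Monday, so the first Sunday is February 7.
At the standard offset (UTC+09:00), 19:15 UTC + 9h = 04:15 Ireph Isles standard time (rolling into the next day, 25 March 2021).
Daylight saving runs 15 November 2020 – 7 February 2021; the standard-time date in Ireph Isles, 25 March 2021, is outside that window, so Ireph Isles is on standard time at UTC+09:00.
19:15 UTC + 9h = 04:15 Ireph Isles (rolling into the next day, 25 March 2021).

04:15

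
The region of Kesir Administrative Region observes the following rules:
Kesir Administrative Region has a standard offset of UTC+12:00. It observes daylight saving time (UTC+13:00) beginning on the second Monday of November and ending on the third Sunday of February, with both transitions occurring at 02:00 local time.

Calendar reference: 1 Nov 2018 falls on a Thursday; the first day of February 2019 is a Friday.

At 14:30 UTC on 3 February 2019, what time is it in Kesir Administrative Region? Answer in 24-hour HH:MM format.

03:30

1 November 2018 is a Thursday, so the first Monday is November 5 and the second is November 12.
1 February 2019 is a Friday, so the first Sunday is February 3 and the third is February 17.
At the standard offset (UTC+12:00), 14:30 UTC + 12h = 02:30 Kesir Administrative Region standard time (rolling into the next day, 4 February 2019).
The standard-time date in Kesir Administrative Region, 4 February 2019, lies within the daylight-saving period (12 November 2018 – 17 February 2019), so Kesir Administrative Region is on daylight time, UTC+13:00.
14:30 UTC + 13h = 03:30 local (rolling into the next day, 4 February 2019).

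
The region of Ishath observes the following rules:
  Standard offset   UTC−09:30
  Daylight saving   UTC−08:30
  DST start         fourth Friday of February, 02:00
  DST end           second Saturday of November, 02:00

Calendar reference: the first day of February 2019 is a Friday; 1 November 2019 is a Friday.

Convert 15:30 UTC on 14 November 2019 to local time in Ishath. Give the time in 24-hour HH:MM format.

06:00

1 February 2019 is a Friday, so the first Friday is February 1 and the fourth is February 22.
1 November 2019 is a Friday, so the first Saturday is November 2 and the second is November 9.
At the standard offset (UTC−09:30), 15:30 UTC − 9h30m = 06:00 Ishath standard time.
The standard-time date in Ishath, 14 November 2019, is outside the daylight-saving period (22 February – 9 November), so Ishath is on standard time, UTC−09:30.
15:30 UTC − 9h30m = 06:00 local.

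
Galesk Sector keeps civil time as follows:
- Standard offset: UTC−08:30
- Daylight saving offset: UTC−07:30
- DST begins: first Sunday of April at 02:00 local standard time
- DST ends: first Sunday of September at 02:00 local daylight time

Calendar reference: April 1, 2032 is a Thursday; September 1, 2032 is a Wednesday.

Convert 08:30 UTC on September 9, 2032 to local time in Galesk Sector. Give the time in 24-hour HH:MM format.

1 April 2032 is a Thursday, so the first Sunday is April 4.
1 September 2032 is a Wednesday, so the first Sunday is September 5.
At the standard offset (UTC−08:30), 08:30 UTC − 8h30m = 00:00 Galesk Sector standard time.
Daylight saving runs 4 April – 5 September; the standard-time date in Galesk Sector, September 9, 2032, is outside that window, so Galesk Sector is on standard time at UTC−08:30.
08:30 UTC − 8h30m = 00:00 local.

00:00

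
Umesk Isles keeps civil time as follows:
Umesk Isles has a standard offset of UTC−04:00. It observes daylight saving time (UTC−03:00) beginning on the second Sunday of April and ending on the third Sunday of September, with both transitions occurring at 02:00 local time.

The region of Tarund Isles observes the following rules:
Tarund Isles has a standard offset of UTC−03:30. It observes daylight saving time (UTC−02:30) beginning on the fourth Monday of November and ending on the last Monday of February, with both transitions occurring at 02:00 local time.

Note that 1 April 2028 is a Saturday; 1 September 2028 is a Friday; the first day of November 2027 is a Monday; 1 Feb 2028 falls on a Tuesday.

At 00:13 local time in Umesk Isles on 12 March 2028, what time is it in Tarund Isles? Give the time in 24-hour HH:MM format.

1 April 2028 is a Saturday, so the first Sunday is April 2 and the second is April 9.
1 September 2028 is a Friday, so the first Sunday is September 3 and the third is September 17.
Daylight saving runs 9 April – 17 September; 12 March 2028 is outside that window, so Umesk Isles is on standard time at UTC−04:00.
00:13 Umesk Isles + 4h = 04:13 UTC.
1 November 2027 is a Monday, so the first Monday is November 1 and the fourth is November 22.
1 February 2028 is a Tuesday, so Mondays fall on 7, 14, 21, 28; the last is February 28.
At the standard offset (UTC−03:30), 04:13 UTC − 3h30m = 00:43 Tarund Isles standard time.
The standard-time date in Tarund Isles, 12 March 2028, is outside the daylight-saving period (22 November 2027 – 28 February 2028), so Tarund Isles is on standard time, UTC−03:30.
04:13 UTC − 3h30m = 00:43 Tarund Isles.

00:43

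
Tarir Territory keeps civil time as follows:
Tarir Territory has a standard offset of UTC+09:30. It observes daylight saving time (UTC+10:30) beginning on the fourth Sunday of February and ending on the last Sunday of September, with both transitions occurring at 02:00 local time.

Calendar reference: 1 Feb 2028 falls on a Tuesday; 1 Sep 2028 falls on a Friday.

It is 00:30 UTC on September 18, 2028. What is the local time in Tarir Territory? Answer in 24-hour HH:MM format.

1 February 2028 is a Tuesday, so the first Sunday is February 6 and the fourth is February 27.
1 September 2028 is a Friday, so Sundays fall on 3, 10, 17, 24; the last is September 24.
At the standard offset (UTC+09:30), 00:30 UTC + 9h30m = 10:00 Tarir Territory standard time.
The standard-time date in Tarir Territory, September 18, 2028, falls between 27 February and 24 September, so daylight saving is in effect and Tarir Territory is at UTC+10:30.
00:30 UTC + 10h30m = 11:00 local.

11:00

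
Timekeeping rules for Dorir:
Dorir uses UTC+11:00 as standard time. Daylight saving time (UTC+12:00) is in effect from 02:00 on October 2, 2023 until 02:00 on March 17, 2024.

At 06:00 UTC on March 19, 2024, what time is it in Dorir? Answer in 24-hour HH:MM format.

At the standard offset (UTC+11:00), 06:00 UTC + 11h = 17:00 Dorir standard time.
The standard-time date in Dorir, March 19, 2024, is outside the daylight-saving period (2 October 2023 – 17 March 2024), so Dorir is on standard time, UTC+11:00.
06:00 UTC + 11h = 17:00 local.

17:00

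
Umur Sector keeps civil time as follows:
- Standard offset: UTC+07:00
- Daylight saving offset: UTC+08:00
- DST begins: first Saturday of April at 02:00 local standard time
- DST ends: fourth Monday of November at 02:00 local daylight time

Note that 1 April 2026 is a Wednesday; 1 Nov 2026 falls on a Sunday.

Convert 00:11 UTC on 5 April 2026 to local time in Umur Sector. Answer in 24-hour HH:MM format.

08:11

1 April 2026 is a Wednesday, so the first Saturday is April 4.
1 November 2026 is a Sunday, so the first Monday is November 2 and the fourth is November 23.
At the standard offset (UTC+07:00), 00:11 UTC + 7h = 07:11 Umur Sector standard time.
Daylight saving runs 4 April – 23 November; the standard-time date in Umur Sector, 5 April 2026, is inside that window, so Umur Sector is at UTC+08:00.
00:11 UTC + 8h = 08:11 local.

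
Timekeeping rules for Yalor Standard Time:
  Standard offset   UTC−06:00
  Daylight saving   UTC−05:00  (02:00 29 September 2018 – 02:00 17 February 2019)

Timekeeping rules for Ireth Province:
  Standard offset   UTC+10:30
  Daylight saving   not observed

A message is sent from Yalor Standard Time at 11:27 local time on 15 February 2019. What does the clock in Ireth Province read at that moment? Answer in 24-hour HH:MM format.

15 February 2019 falls between 29 September 2018 and 17 February 2019, so daylight saving is in effect and Yalor Standard Time is at UTC−05:00.
11:27 Yalor Standard Time + 5h = 16:27 UTC.
Ireth Province has no daylight saving, so its offset is UTC+10:30 year-round.
16:27 UTC + 10h30m = 02:57 Ireth Province (rolling into the next day, 16 February 2019).

02:57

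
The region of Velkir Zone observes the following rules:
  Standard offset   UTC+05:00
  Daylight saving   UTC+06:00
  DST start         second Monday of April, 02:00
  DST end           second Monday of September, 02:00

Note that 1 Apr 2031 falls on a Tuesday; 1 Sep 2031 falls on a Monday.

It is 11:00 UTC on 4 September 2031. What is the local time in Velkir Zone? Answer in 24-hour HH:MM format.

1 April 2031 is a Tuesday, so the first Monday is April 7 and the second is April 14.
1 September 2031 is a Monday, so the first Monday is September 1 and the second is September 8.
At the standard offset (UTC+05:00), 11:00 UTC + 5h = 16:00 Velkir Zone standard time.
The standard-time date in Velkir Zone, 4 September 2031, lies within the daylight-saving period (14 April – 8 September), so Velkir Zone is on daylight time, UTC+06:00.
11:00 UTC + 6h = 17:00 local.

17:00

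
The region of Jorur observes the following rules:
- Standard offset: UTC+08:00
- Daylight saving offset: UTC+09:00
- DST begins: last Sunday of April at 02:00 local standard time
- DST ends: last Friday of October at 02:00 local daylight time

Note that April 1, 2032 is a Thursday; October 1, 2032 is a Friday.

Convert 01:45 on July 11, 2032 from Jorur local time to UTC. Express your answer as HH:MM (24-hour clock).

16:45

1 April 2032 is a Thursday, so Sundays fall on 4, 11, 18, 25; the last is April 25.
1 October 2032 is a Friday, so Fridays fall on 1, 8, 15, 22, 29; the last is October 29.
Daylight saving runs 25 April – 29 October; July 11, 2032 is inside that window, so Jorur is at UTC+09:00.
01:45 local − 9h = 16:45 UTC (rolling into the previous day, 10 July 2032).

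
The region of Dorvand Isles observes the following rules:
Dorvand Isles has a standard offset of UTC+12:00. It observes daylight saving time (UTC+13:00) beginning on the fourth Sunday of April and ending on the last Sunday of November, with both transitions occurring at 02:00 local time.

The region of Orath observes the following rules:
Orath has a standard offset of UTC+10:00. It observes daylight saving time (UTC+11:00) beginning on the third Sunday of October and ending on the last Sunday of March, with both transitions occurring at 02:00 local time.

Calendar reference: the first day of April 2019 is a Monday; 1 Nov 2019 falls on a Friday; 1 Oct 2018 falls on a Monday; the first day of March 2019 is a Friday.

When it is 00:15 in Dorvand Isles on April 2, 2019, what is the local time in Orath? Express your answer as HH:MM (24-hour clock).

1 April 2019 is a Monday, so the first Sunday is April 7 and the fourth is April 28.
1 November 2019 is a Friday, so Sundays fall on 3, 10, 17, 24; the last is November 24.
Daylight saving runs 28 April – 24 November; April 2, 2019 is outside that window, so Dorvand Isles is on standard time at UTC+12:00.
00:15 Dorvand Isles − 12h = 12:15 UTC (rolling into the previous day, 1 April 2019).
1 October 2018 is a Monday, so the first Sunday is October 7 and the third is October 21.
1 March 2019 is a Friday, so Sundays fall on 3, 10, 17, 24, 31; the last is March 31.
At the standard offset (UTC+10:00), 12:15 UTC + 10h = 22:15 Orath standard time.
Daylight saving runs 21 October 2018 – 31 March 2019; the standard-time date in Orath, April 1, 2019, is outside that window, so Orath is on standard time at UTC+10:00.
12:15 UTC + 10h = 22:15 Orath.

22:15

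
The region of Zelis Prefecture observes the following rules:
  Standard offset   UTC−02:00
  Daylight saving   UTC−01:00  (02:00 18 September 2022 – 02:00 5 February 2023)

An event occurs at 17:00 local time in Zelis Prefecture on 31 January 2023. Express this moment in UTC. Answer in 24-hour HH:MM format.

18:00

Daylight saving runs 18 September 2022 – 5 February 2023; 31 January 2023 is inside that window, so Zelis Prefecture is at UTC−01:00.
17:00 local + 1h = 18:00 UTC.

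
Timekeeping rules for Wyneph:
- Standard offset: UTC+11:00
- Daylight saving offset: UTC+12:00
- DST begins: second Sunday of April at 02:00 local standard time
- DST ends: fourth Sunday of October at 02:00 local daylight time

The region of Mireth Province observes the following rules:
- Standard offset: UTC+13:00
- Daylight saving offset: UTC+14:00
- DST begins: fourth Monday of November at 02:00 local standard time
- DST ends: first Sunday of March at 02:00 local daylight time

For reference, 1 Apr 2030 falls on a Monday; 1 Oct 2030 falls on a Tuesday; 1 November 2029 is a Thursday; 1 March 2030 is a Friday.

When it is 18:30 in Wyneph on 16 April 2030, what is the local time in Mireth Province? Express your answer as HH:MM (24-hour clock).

1 April 2030 is a Monday, so the first Sunday is April 7 and the second is April 14.
1 October 2030 is a Tuesday, so the first Sunday is October 6 and the fourth is October 27.
Daylight saving runs 14 April – 27 October; 16 April 2030 is inside that window, so Wyneph is at UTC+12:00.
18:30 Wyneph − 12h = 06:30 UTC.
1 November 2029 is a Thursday, so the first Monday is November 5 and the fourth is November 26.
1 March 2030 is a Friday, so the first Sunday is March 3.
At the standard offset (UTC+13:00), 06:30 UTC + 13h = 19:30 Mireth Province standard time.
The standard-time date in Mireth Province, 16 April 2030, is outside the daylight-saving period (26 November 2029 – 3 March 2030), so Mireth Province is on standard time, UTC+13:00.
06:30 UTC + 13h = 19:30 Mireth Province.

19:30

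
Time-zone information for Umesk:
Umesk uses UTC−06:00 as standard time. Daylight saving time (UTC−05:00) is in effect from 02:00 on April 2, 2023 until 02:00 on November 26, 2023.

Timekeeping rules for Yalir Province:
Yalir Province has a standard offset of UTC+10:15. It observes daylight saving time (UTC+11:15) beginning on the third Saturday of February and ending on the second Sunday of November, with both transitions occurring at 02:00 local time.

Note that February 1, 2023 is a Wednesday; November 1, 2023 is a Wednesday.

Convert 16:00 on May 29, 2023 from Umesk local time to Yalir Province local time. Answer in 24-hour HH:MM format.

08:15

May 29, 2023 lies within the daylight-saving period (2 April – 26 November), so Umesk is on daylight time, UTC−05:00.
16:00 Umesk + 5h = 21:00 UTC.
1 February 2023 is a Wednesday, so the first Saturday is February 4 and the third is February 18.
1 November 2023 is a Wednesday, so the first Sunday is November 5 and the second is November 12.
At the standard offset (UTC+10:15), 21:00 UTC + 10h15m = 07:15 Yalir Province standard time (rolling into the next day, 30 May 2023).
The standard-time date in Yalir Province, May 30, 2023, lies within the daylight-saving period (18 February – 12 November), so Yalir Province is on daylight time, UTC+11:15.
21:00 UTC + 11h15m = 08:15 Yalir Province (rolling into the next day, 30 May 2023).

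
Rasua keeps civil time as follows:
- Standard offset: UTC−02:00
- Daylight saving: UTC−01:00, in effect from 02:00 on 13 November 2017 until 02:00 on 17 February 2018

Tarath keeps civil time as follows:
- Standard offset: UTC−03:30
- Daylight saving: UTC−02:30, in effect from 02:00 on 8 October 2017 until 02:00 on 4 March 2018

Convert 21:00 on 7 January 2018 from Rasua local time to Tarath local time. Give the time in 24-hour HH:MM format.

7 January 2018 lies within the daylight-saving period (13 November 2017 – 17 February 2018), so Rasua is on daylight time, UTC−01:00.
21:00 Rasua + 1h = 22:00 UTC.
At the standard offset (UTC−03:30), 22:00 UTC − 3h30m = 18:30 Tarath standard time.
Daylight saving runs 8 October 2017 – 4 March 2018; the standard-time date in Tarath, 7 January 2018, is inside that window, so Tarath is at UTC−02:30.
22:00 UTC − 2h30m = 19:30 Tarath.

19:30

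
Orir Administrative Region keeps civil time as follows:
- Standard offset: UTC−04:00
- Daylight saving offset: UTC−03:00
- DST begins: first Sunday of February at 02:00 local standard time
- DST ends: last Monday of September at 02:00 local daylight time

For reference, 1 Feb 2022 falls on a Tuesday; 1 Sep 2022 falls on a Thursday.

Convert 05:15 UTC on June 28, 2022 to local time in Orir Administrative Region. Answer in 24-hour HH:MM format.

1 February 2022 is a Tuesday, so the first Sunday is February 6.
1 September 2022 is a Thursday, so Mondays fall on 5, 12, 19, 26; the last is September 26.
At the standard offset (UTC−04:00), 05:15 UTC − 4h = 01:15 Orir Administrative Region standard time.
The standard-time date in Orir Administrative Region, June 28, 2022, lies within the daylight-saving period (6 February – 26 September), so Orir Administrative Region is on daylight time, UTC−03:00.
05:15 UTC − 3h = 02:15 local.

02:15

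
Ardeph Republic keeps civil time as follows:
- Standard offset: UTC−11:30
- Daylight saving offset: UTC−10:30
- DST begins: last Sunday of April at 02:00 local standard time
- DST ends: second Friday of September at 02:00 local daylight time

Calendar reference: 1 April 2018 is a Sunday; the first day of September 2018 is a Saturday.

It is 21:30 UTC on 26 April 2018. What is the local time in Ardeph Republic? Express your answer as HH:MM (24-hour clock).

10:00

1 April 2018 is a Sunday, so Sundays fall on 1, 8, 15, 22, 29; the last is April 29.
1 September 2018 is a Saturday, so the first Friday is September 7 and the second is September 14.
At the standard offset (UTC−11:30), 21:30 UTC − 11h30m = 10:00 Ardeph Republic standard time.
The standard-time date in Ardeph Republic, 26 April 2018, is outside the daylight-saving period (29 April – 14 September), so Ardeph Republic is on standard time, UTC−11:30.
21:30 UTC − 11h30m = 10:00 local.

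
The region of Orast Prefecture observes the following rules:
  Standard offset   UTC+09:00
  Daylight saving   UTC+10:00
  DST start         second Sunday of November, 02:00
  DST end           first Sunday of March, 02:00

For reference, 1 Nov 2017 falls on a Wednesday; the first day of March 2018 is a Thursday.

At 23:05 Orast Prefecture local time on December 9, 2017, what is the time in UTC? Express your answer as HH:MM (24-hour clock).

1 November 2017 is a Wednesday, so the first Sunday is November 5 and the second is November 12.
1 March 2018 is a Thursday, so the first Sunday is March 4.
December 9, 2017 lies within the daylight-saving period (12 November 2017 – 4 March 2018), so Orast Prefecture is on daylight time, UTC+10:00.
23:05 local − 10h = 13:05 UTC.

13:05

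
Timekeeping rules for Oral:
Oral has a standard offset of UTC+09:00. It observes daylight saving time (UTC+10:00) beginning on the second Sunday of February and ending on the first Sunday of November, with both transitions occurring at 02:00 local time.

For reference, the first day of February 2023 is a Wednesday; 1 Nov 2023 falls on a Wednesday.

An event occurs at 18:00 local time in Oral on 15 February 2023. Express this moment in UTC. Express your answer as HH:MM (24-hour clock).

1 February 2023 is a Wednesday, so the first Sunday is February 5 and the second is February 12.
1 November 2023 is a Wednesday, so the first Sunday is November 5.
15 February 2023 lies within the daylight-saving period (12 February – 5 November), so Oral is on daylight time, UTC+10:00.
18:00 local − 10h = 08:00 UTC.

08:00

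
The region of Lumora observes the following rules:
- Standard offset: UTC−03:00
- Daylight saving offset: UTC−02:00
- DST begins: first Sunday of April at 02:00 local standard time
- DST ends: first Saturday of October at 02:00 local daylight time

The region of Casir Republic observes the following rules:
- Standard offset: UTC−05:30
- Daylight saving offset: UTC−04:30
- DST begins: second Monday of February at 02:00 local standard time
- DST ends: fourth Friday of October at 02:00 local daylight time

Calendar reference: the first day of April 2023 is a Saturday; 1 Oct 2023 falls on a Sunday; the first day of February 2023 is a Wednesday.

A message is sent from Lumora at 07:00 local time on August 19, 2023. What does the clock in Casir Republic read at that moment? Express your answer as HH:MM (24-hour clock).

04:30

1 April 2023 is a Saturday, so the first Sunday is April 2.
1 October 2023 is a Sunday, so the first Saturday is October 7.
August 19, 2023 falls between 2 April and 7 October, so daylight saving is in effect and Lumora is at UTC−02:00.
07:00 Lumora + 2h = 09:00 UTC.
1 February 2023 is a Wednesday, so the first Monday is February 6 and the second is February 13.
1 October 2023 is a Sunday, so the first Friday is October 6 and the fourth is October 27.
At the standard offset (UTC−05:30), 09:00 UTC − 5h30m = 03:30 Casir Republic standard time.
The standard-time date in Casir Republic, August 19, 2023, lies within the daylight-saving period (13 February – 27 October), so Casir Republic is on daylight time, UTC−04:30.
09:00 UTC − 4h30m = 04:30 Casir Republic.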